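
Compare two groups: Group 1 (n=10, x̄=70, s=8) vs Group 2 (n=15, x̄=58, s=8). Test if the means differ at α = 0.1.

Pooled sp = 8.0. t = 3.674, df = 23. Critical t = ±1.714. Reject H₀.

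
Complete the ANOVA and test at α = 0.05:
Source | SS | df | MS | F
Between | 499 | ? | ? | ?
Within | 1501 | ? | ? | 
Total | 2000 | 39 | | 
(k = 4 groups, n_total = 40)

df_between = 3, df_within = 36. MS_between = 166.33, MS_within = 41.69. F = 3.989, F_crit ≈ 2.866. Reject H₀.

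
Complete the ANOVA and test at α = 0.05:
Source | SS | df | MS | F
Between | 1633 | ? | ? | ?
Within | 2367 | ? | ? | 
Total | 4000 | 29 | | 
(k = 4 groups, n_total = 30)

df_between = 3, df_within = 26. MS_between = 544.33, MS_within = 91.04. F = 5.979, F_crit ≈ 2.975. Reject H₀.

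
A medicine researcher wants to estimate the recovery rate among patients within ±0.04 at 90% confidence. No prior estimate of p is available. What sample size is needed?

Conservative approach: use p = 0.5 (maximizes p(1-p) = 0.25). n = z²(0.25)/E² = 1.645²×0.25/0.04² = 422.8 → n = 423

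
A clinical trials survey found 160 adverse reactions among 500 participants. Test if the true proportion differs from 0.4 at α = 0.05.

p̂ = 0.32, p₀ = 0.4. z = (p̂ - p₀)/√(p₀(1-p₀)/n) = -3.651. Critical: ±1.96. Reject H₀.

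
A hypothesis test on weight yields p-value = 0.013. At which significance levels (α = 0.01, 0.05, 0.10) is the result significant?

p = 0.013. Significant at: α = 0.05, 0.1.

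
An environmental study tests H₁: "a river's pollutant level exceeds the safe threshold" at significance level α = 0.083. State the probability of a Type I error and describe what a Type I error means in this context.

P(Type I error) = α = 0.083. A Type I error is rejecting H₀ when H₀ is actually true (false positive) — here, concluding that a river's pollutant level exceeds the safe threshold when in fact this is not the case. Consequence: shutting down a compliant factory unnecessarily.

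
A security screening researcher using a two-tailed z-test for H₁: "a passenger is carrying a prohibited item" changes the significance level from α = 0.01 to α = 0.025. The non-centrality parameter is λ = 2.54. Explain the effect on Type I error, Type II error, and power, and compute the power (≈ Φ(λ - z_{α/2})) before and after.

Increasing α from 0.01 to 0.025:
• Type I error rate increases (α is the Type I rate by definition).
• Critical value moves from z_{α/2} = 2.576 to 2.241, so power = Φ(λ - z_{α/2}) goes from Φ(2.54 - 2.576) = 0.486 to Φ(2.54 - 2.241) = 0.618.
• Type II error rate β = 1 - power therefore decreases (0.514 → 0.382).
Appropriate when false negatives are costly — here, letting a prohibited item through — security breach.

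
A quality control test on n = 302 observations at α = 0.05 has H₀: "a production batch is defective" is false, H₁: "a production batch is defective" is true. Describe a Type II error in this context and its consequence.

Type II error: failing to reject H₀ when it is false — concluding that a production batch is defective is not supported when in fact it is. Consequence: shipping a defective batch — faulty products reach customers.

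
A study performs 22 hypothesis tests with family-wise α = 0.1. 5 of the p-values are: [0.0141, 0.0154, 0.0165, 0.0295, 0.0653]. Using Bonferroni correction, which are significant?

Bonferroni α = 0.1/22 = 0.00455. None of the given p-values are significant.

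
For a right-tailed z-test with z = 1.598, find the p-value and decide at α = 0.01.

p = P(Z > 1.598) = 1 - Φ(1.598) ≈ 0.055. Since p ≥ 0.01, fail to reject H₀ (not significant) at α = 0.01.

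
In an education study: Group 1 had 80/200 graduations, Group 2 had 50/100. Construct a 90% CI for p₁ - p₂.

p̂₁ = 0.4, p̂₂ = 0.5. Difference = -0.1. CI = (-0.2, 0.0)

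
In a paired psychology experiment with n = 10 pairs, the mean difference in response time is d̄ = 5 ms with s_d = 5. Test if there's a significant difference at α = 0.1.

t = d̄/(s_d/√n) = 5/(5/√10) = 3.162. df = 9, critical t = ±1.833. Reject H₀.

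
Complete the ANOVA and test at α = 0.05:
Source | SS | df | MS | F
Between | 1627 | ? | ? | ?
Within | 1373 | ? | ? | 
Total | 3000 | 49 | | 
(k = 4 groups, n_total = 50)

df_between = 3, df_within = 46. MS_between = 542.33, MS_within = 29.85. F = 18.17, F_crit ≈ 2.807. Reject H₀.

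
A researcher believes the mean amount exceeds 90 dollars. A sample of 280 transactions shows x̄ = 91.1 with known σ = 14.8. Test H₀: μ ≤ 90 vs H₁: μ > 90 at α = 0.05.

z = 1.244. Critical value: 1.645. Fail to reject H₀.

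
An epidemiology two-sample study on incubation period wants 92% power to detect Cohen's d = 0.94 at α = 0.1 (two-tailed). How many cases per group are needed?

z_{α/2} = 1.645, z_β = Φ⁻¹(0.92) = 1.405. For large effect (d = 0.94): n per group = 2(z_{α/2} + z_β)²/d² = 2(1.645 + 1.405)²/0.94² = 21.1 → 22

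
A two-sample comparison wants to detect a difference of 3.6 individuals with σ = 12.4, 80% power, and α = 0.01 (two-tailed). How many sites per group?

n per group = 2(z_α/2 + z_β)²σ²/d² = 2×(2.576 + 0.84)²×12.4²/3.6² = 276.9 → n = 277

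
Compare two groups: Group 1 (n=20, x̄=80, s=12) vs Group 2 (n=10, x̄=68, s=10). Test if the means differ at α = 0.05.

Pooled sp = 11.4. t = 2.719, df = 28. Critical t = ±2.048. Reject H₀.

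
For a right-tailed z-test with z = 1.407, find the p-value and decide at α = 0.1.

p = P(Z > 1.407) = 1 - Φ(1.407) ≈ 0.0797. Since p < 0.1, reject H₀ (significant) at α = 0.1.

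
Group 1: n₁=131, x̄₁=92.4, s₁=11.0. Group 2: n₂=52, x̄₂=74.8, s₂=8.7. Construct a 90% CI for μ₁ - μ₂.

Difference = 17.6. SE = √(11.0²/131 + 8.7²/52) = 1.542. CI = (15.06, 20.14)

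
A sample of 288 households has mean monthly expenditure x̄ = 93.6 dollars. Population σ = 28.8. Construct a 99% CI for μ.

CI = x̄ ± z*(σ/√n) = 93.6 ± 2.576(28.8/√288) = 93.6 ± 4.37 = (89.23, 97.97)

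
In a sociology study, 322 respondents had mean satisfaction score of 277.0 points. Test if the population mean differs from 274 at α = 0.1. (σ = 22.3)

z = (x̄ - μ₀)/(σ/√n) = (277.0 - 274)/(22.3/√322) = 2.414. Critical value: ±1.645. Since |2.414| > 1.645, Reject H₀.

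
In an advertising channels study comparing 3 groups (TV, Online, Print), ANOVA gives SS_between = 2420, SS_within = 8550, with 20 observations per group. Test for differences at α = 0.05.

df_between = 2, df_within = 57. F = MS_between/MS_within = 1210.0/150.0 = 8.067. F_crit ≈ 3.159. Reject H₀. At least one mean differs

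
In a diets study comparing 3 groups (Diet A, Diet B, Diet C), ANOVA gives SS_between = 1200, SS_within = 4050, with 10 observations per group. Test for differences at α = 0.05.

df_between = 2, df_within = 27. F = MS_between/MS_within = 600.0/150.0 = 4.0. F_crit ≈ 3.354. Reject H₀. At least one mean differs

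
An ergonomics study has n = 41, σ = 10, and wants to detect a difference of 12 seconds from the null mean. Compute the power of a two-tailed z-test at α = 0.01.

SE = σ/√n = 10/√41 = 1.562. Non-centrality λ = d/SE = 12/1.562 = 7.684. Power ≈ Φ(λ - z_{α/2}) = Φ(7.684 - 2.576) = Φ(5.108) = 1.0.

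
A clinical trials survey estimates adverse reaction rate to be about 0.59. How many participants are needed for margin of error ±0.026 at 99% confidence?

n = z²p(1-p)/E² = 2.576²×0.59×0.41/0.026² = 2374.5 → n = 2375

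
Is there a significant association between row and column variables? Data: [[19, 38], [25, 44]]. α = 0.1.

χ² = 0.115. df = 1, critical = 2.706. Fail to reject H₀. No evidence of dependence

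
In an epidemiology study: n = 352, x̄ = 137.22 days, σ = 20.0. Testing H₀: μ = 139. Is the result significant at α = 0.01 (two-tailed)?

z = (137.22 - 139)/(20.0/√352) = -1.67. Since |z| ≤ 2.576, not significant at α = 0.01.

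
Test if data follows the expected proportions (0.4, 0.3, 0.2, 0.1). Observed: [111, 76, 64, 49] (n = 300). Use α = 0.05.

Expected: [120.0, 90.0, 60.0, 30.0]. χ² = 15.153. df = 3, critical = 7.815. Reject H₀.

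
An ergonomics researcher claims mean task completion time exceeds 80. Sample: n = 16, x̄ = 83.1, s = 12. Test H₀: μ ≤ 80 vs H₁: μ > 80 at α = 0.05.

t = (83.1 - 80)/(12/√16) = 1.033, df = 15. Critical t = 1.753. Fail to reject H₀.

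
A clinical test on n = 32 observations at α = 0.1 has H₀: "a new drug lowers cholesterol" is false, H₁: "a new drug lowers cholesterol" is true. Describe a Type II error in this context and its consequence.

Type II error: failing to reject H₀ when it is false — concluding that a new drug lowers cholesterol is not supported when in fact it is. Consequence: shelving an effective drug — patients miss out on a treatment that would have helped.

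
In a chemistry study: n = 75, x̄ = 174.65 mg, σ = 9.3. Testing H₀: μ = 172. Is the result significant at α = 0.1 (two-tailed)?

z = (174.65 - 172)/(9.3/√75) = 2.468. Since |z| > 1.645, significant at α = 0.1.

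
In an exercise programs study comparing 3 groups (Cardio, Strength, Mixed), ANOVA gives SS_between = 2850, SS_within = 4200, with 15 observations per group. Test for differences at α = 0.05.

df_between = 2, df_within = 42. F = MS_between/MS_within = 1425.0/100.0 = 14.25. F_crit ≈ 3.22. Reject H₀. At least one mean differs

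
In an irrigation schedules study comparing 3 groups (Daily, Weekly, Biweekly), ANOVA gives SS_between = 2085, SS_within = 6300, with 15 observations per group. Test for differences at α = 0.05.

df_between = 2, df_within = 42. F = MS_between/MS_within = 1042.5/150.0 = 6.95. F_crit ≈ 3.22. Reject H₀. At least one mean differs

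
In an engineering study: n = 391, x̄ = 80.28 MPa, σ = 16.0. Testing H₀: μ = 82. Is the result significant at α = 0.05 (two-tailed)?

z = (80.28 - 82)/(16.0/√391) = -2.126. Since |z| > 1.96, significant at α = 0.05.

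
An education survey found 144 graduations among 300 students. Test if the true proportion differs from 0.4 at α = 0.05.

p̂ = 0.48, p₀ = 0.4. z = (p̂ - p₀)/√(p₀(1-p₀)/n) = 2.828. Critical: ±1.96. Reject H₀.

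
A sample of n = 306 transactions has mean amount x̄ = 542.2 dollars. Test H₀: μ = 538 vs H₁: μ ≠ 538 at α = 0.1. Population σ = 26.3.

z = (x̄ - μ₀)/(σ/√n) = (542.2 - 538)/(26.3/√306) = 2.794. Critical value: ±1.645. Since |2.794| > 1.645, Reject H₀.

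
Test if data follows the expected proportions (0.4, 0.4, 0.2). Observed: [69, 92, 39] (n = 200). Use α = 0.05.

Expected: [80.0, 80.0, 40.0]. χ² = 3.337. df = 2, critical = 5.991. Fail to reject H₀.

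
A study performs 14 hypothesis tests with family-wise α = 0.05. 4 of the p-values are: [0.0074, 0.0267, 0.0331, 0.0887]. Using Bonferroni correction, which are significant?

Bonferroni α = 0.05/14 = 0.00357. None of the given p-values are significant.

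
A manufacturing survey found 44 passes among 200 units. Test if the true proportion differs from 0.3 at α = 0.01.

p̂ = 0.22, p₀ = 0.3. z = (p̂ - p₀)/√(p₀(1-p₀)/n) = -2.469. Critical: ±2.576. Fail to reject H₀.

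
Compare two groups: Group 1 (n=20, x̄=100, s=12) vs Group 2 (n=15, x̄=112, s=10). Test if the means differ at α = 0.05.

Pooled sp = 11.2. t = -3.138, df = 33. Critical t = ±2.035. Reject H₀.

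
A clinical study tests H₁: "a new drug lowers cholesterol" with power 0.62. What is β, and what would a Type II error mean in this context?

β = 1 - power = 1 - 0.62 = 0.38. A Type II error is failing to reject H₀ when H₀ is false (false negative) — here, failing to conclude that a new drug lowers cholesterol when in fact it is true. Consequence: shelving an effective drug — patients miss out on a treatment that would have helped.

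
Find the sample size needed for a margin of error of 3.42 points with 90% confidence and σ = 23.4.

n = (z*σ/E)² = (1.645×23.4/3.42)² = 126.7 → n = 127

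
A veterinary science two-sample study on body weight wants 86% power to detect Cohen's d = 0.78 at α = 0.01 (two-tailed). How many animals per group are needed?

z_{α/2} = 2.576, z_β = Φ⁻¹(0.86) = 1.08. For medium effect (d = 0.78): n per group = 2(z_{α/2} + z_β)²/d² = 2(2.576 + 1.08)²/0.78² = 43.9 → 44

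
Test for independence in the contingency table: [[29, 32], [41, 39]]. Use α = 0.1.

χ² = 0.19. df = 1, critical = 2.706. Fail to reject H₀. No evidence of dependence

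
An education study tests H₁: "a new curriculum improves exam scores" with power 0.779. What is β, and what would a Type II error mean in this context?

β = 1 - power = 1 - 0.779 = 0.221. A Type II error is failing to reject H₀ when H₀ is false (false negative) — here, failing to conclude that a new curriculum improves exam scores when in fact it is true. Consequence: keeping the old curriculum when the new one would have helped students.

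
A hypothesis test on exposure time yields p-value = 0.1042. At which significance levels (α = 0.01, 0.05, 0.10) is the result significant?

p = 0.1042. Not significant at any of the given levels.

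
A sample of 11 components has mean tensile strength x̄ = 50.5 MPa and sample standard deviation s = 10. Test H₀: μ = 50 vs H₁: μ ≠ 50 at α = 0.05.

t = (x̄ - μ₀)/(s/√n) = (50.5 - 50)/(10/√11) = 0.166. df = 10, critical t = ±2.228. Fail to reject H₀.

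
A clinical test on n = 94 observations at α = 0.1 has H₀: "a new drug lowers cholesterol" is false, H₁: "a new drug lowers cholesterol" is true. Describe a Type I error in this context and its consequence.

Type I error: rejecting H₀ when it is true — concluding that a new drug lowers cholesterol when in fact it is not. Consequence: approving an ineffective drug — patients take a useless medication and may skip effective alternatives.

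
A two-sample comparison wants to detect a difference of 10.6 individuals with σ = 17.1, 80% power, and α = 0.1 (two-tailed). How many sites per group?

n per group = 2(z_α/2 + z_β)²σ²/d² = 2×(1.645 + 0.84)²×17.1²/10.6² = 32.1 → n = 33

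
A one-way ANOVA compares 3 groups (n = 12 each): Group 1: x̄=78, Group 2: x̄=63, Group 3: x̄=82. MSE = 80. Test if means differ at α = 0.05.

Grand mean = 74.33. SS_between = 2408.0, MS_between = 1204.0. F = 15.05, F_crit ≈ 3.285. Reject H₀.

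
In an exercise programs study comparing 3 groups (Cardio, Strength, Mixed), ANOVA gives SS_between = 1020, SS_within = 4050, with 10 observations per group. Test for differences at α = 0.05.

df_between = 2, df_within = 27. F = MS_between/MS_within = 510.0/150.0 = 3.4. F_crit ≈ 3.354. Reject H₀. At least one mean differs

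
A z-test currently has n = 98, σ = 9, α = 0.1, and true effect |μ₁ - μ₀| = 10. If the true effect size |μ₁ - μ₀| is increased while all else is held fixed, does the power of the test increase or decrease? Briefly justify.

Power increases: a larger true effect increases the non-centrality λ = |μ₁ - μ₀|/(σ/√n).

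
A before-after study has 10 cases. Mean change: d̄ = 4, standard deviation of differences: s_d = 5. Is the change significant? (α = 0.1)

t = d̄/(s_d/√n) = 4/(5/√10) = 2.53. df = 9, critical t = ±1.833. Reject H₀.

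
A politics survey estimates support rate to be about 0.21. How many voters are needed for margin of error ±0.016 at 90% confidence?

n = z²p(1-p)/E² = 1.645²×0.21×0.79/0.016² = 1753.6 → n = 1754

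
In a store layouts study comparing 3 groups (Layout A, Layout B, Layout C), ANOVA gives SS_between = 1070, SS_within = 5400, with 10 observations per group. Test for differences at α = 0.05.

df_between = 2, df_within = 27. F = MS_between/MS_within = 535.0/200.0 = 2.675. F_crit ≈ 3.354. Fail to reject H₀.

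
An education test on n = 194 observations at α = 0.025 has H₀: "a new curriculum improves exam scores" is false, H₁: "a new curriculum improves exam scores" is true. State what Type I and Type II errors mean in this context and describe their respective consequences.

Type I (false positive): concluding that a new curriculum improves exam scores when it is not — adopting a curriculum that gives no real benefit — disruption for nothing. Type II (false negative): failing to conclude that a new curriculum improves exam scores when it is — keeping the old curriculum when the new one would have helped students. Which is costlier depends on domain priorities and is a judgement call rather than a statistical fact.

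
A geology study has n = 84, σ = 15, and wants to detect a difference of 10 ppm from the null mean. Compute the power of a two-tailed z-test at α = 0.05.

SE = σ/√n = 15/√84 = 1.637. Non-centrality λ = d/SE = 10/1.637 = 6.11. Power ≈ Φ(λ - z_{α/2}) = Φ(6.11 - 1.96) = Φ(4.15) = 1.0.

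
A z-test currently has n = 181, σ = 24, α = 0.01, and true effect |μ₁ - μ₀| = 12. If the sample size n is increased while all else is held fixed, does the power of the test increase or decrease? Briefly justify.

Power increases: a larger n shrinks the standard error σ/√n, moving the sampling distribution under H₁ further from the critical value.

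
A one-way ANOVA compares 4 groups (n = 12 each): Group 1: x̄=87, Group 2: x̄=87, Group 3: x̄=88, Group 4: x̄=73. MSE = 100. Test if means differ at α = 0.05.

Grand mean = 83.75. SS_between = 1857.0, MS_between = 619.0. F = 6.19, F_crit ≈ 2.816. Reject H₀.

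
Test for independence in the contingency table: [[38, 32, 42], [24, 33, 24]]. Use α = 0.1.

χ² = 3.189. df = 2, critical = 4.605. Fail to reject H₀. No evidence of dependence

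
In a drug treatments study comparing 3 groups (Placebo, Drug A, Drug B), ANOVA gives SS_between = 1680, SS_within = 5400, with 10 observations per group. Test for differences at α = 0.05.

df_between = 2, df_within = 27. F = MS_between/MS_within = 840.0/200.0 = 4.2. F_crit ≈ 3.354. Reject H₀. At least one mean differs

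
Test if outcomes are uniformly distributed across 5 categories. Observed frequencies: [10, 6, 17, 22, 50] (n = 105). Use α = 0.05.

Expected = 21 each. χ² = Σ(O-E)²/E = 57.333. df = 4, critical value = 9.488. Reject H₀.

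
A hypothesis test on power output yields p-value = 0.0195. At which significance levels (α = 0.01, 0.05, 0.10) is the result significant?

p = 0.0195. Significant at: α = 0.05, 0.1.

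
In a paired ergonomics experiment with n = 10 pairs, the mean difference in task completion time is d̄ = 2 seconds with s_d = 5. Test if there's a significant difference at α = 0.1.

t = d̄/(s_d/√n) = 2/(5/√10) = 1.265. df = 9, critical t = ±1.833. Fail to reject H₀.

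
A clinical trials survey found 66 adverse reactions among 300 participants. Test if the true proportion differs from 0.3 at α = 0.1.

p̂ = 0.22, p₀ = 0.3. z = (p̂ - p₀)/√(p₀(1-p₀)/n) = -3.024. Critical: ±1.645. Reject H₀.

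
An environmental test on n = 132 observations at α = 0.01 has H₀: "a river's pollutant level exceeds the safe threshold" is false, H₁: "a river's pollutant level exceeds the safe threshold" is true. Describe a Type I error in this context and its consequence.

Type I error: rejecting H₀ when it is true — concluding that a river's pollutant level exceeds the safe threshold when in fact it is not. Consequence: shutting down a compliant factory unnecessarily.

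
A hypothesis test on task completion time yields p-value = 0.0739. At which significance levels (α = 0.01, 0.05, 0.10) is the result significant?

p = 0.0739. Significant at: α = 0.1.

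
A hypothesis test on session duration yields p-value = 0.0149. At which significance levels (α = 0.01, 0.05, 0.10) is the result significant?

p = 0.0149. Significant at: α = 0.05, 0.1.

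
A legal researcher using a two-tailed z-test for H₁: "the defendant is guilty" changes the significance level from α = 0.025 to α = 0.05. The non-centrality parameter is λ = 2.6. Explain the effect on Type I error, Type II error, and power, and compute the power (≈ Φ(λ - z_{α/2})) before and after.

Increasing α from 0.025 to 0.05:
• Type I error rate increases (α is the Type I rate by definition).
• Critical value moves from z_{α/2} = 2.241 to 1.96, so power = Φ(λ - z_{α/2}) goes from Φ(2.6 - 2.241) = 0.64 to Φ(2.6 - 1.96) = 0.739.
• Type II error rate β = 1 - power therefore decreases (0.36 → 0.261).
Appropriate when false negatives are costly — here, acquitting a guilty person.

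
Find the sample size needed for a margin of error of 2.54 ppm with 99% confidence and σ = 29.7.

n = (z*σ/E)² = (2.576×29.7/2.54)² = 907.3 → n = 908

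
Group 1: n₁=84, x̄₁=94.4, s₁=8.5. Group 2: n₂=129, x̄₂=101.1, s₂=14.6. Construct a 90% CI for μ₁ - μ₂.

Difference = -6.7. SE = √(8.5²/84 + 14.6²/129) = 1.585. CI = (-9.31, -4.09)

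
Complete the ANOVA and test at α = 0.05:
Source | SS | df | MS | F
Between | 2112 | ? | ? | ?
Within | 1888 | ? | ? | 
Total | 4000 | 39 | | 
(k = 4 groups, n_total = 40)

df_between = 3, df_within = 36. MS_between = 704.0, MS_within = 52.44. F = 13.424, F_crit ≈ 2.866. Reject H₀.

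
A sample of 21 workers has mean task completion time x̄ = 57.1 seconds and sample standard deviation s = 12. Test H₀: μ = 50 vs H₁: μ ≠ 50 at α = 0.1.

t = (x̄ - μ₀)/(s/√n) = (57.1 - 50)/(12/√21) = 2.711. df = 20, critical t = ±1.725. Reject H₀.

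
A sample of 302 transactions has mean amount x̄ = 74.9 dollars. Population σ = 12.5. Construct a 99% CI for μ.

CI = x̄ ± z*(σ/√n) = 74.9 ± 2.576(12.5/√302) = 74.9 ± 1.85 = (73.05, 76.75)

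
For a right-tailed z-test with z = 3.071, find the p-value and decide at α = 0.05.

p = P(Z > 3.071) = 1 - Φ(3.071) ≈ 0.0011. Since p < 0.05, reject H₀ (significant) at α = 0.05.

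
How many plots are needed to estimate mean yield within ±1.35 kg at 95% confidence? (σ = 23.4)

n = (z*σ/E)² = (1.96×23.4/1.35)² = 1154.2 → n = 1155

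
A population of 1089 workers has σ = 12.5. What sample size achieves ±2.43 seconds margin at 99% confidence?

Without FPC: n₀ = (2.576×12.5/2.43)² = 175.59. With FPC: n = n₀N/(n₀+N-1) = 151.3 → n = 152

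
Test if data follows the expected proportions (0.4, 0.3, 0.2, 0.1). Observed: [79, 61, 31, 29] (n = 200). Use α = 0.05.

Expected: [80.0, 60.0, 40.0, 20.0]. χ² = 6.104. df = 3, critical = 7.815. Fail to reject H₀.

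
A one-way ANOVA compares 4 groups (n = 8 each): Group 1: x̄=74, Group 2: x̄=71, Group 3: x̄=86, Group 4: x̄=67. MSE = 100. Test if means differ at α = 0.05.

Grand mean = 74.5. SS_between = 1608.0, MS_between = 536.0. F = 5.36, F_crit ≈ 2.947. Reject H₀.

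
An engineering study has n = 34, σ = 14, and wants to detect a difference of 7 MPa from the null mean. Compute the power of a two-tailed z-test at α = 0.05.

SE = σ/√n = 14/√34 = 2.401. Non-centrality λ = d/SE = 7/2.401 = 2.915. Power ≈ Φ(λ - z_{α/2}) = Φ(2.915 - 1.96) = Φ(0.955) = 0.83.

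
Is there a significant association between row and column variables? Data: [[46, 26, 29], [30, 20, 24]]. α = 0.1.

χ² = 0.468. df = 2, critical = 4.605. Fail to reject H₀. No evidence of dependence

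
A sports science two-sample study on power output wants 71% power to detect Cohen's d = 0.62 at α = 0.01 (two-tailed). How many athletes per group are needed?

z_{α/2} = 2.576, z_β = Φ⁻¹(0.71) = 0.553. For medium effect (d = 0.62): n per group = 2(z_{α/2} + z_β)²/d² = 2(2.576 + 0.553)²/0.62² = 50.9 → 51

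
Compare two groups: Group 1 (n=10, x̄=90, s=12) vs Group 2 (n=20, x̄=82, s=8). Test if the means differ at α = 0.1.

Pooled sp = 9.47. t = 2.181, df = 28. Critical t = ±1.701. Reject H₀.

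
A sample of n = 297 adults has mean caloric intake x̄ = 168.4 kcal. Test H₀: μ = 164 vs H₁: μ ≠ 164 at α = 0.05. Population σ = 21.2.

z = (x̄ - μ₀)/(σ/√n) = (168.4 - 164)/(21.2/√297) = 3.577. Critical value: ±1.96. Since |3.577| > 1.96, Reject H₀.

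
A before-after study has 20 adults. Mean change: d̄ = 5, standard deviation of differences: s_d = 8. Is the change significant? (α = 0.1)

t = d̄/(s_d/√n) = 5/(8/√20) = 2.795. df = 19, critical t = ±1.729. Reject H₀.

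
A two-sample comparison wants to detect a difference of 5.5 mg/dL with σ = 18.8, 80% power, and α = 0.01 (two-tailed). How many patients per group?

n per group = 2(z_α/2 + z_β)²σ²/d² = 2×(2.576 + 0.84)²×18.8²/5.5² = 272.7 → n = 273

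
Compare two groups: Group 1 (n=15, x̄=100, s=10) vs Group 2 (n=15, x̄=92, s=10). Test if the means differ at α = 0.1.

Pooled sp = 10.0. t = 2.191, df = 28. Critical t = ±1.701. Reject H₀.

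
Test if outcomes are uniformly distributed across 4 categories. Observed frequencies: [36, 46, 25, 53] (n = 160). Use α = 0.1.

Expected = 40 each. χ² = Σ(O-E)²/E = 11.15. df = 3, critical value = 6.251. Reject H₀.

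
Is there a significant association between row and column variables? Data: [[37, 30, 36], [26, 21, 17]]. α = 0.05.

χ² = 1.282. df = 2, critical = 5.991. Fail to reject H₀. No evidence of dependence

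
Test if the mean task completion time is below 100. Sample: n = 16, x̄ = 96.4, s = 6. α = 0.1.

t = (96.4 - 100)/(6/√16) = -2.4, df = 15. Critical t = -1.341. Reject H₀.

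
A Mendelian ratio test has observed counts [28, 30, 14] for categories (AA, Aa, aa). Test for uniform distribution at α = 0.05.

Expected = 24 each. χ² = Σ(O-E)²/E = 6.333. df = 2, critical value = 5.991. Reject H₀.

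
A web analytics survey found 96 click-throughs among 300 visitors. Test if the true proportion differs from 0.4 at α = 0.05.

p̂ = 0.32, p₀ = 0.4. z = (p̂ - p₀)/√(p₀(1-p₀)/n) = -2.828. Critical: ±1.96. Reject H₀.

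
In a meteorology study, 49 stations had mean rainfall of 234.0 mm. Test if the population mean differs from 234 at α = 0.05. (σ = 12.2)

z = (x̄ - μ₀)/(σ/√n) = (234.0 - 234)/(12.2/√49) = 0.0. Critical value: ±1.96. Since |0.0| ≤ 1.96, Fail to reject H₀.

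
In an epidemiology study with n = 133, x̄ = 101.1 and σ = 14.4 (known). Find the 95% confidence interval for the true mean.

CI = x̄ ± z*(σ/√n) = 101.1 ± 1.96(14.4/√133) = 101.1 ± 2.45 = (98.65, 103.55)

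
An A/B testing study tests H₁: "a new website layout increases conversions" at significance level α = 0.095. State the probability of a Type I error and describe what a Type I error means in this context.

P(Type I error) = α = 0.095. A Type I error is rejecting H₀ when H₀ is actually true (false positive) — here, concluding that a new website layout increases conversions when in fact this is not the case. Consequence: rolling out a layout that doesn't actually help — wasted engineering effort.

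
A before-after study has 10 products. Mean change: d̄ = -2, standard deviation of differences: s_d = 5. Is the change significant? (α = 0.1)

t = d̄/(s_d/√n) = -2/(5/√10) = -1.265. df = 9, critical t = ±1.833. Fail to reject H₀.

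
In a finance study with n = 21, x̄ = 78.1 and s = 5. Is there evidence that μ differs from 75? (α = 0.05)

t = (x̄ - μ₀)/(s/√n) = (78.1 - 75)/(5/√21) = 2.841. df = 20, critical t = ±2.086. Reject H₀.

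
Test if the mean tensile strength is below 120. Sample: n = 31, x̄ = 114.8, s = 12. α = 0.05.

t = (114.8 - 120)/(12/√31) = -2.413, df = 30. Critical t = -1.697. Reject H₀.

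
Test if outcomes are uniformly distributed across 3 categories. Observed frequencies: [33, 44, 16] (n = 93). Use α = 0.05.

Expected = 31 each. χ² = Σ(O-E)²/E = 12.839. df = 2, critical value = 5.991. Reject H₀.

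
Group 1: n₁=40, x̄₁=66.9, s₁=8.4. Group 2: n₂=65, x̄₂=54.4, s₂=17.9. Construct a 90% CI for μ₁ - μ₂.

Difference = 12.5. SE = √(8.4²/40 + 17.9²/65) = 2.587. CI = (8.24, 16.76)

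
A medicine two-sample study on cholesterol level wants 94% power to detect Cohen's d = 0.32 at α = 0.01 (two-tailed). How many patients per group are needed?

z_{α/2} = 2.576, z_β = Φ⁻¹(0.94) = 1.555. For small effect (d = 0.32): n per group = 2(z_{α/2} + z_β)²/d² = 2(2.576 + 1.555)²/0.32² = 333.3 → 334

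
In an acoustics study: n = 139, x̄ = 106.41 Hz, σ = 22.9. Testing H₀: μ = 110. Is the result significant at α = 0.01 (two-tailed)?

z = (106.41 - 110)/(22.9/√139) = -1.848. Since |z| ≤ 2.576, not significant at α = 0.01.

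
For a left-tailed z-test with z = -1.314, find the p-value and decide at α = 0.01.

p = P(Z < -1.314) = Φ(-1.314) ≈ 0.0944. Since p ≥ 0.01, fail to reject H₀ (not significant) at α = 0.01.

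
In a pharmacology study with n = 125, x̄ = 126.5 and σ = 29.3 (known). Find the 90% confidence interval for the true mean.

CI = x̄ ± z*(σ/√n) = 126.5 ± 1.645(29.3/√125) = 126.5 ± 4.31 = (122.19, 130.81)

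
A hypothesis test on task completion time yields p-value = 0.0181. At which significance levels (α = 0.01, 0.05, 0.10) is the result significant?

p = 0.0181. Significant at: α = 0.05, 0.1.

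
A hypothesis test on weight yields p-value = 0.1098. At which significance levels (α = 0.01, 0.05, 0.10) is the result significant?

p = 0.1098. Not significant at any of the given levels.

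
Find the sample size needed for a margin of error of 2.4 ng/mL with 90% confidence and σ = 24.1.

n = (z*σ/E)² = (1.645×24.1/2.4)² = 272.9 → n = 273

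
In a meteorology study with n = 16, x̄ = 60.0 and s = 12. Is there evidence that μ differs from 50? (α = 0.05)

t = (x̄ - μ₀)/(s/√n) = (60.0 - 50)/(12/√16) = 3.333. df = 15, critical t = ±2.131. Reject H₀.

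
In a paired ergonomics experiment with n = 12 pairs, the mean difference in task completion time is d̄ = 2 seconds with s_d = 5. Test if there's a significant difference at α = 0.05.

t = d̄/(s_d/√n) = 2/(5/√12) = 1.386. df = 11, critical t = ±2.201. Fail to reject H₀.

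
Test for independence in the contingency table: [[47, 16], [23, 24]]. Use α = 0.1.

χ² = 7.663. df = 1, critical = 2.706. Reject H₀. Variables are dependent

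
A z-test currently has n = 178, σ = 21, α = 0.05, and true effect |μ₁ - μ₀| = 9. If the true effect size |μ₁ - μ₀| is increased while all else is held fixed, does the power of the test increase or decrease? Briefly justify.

Power increases: a larger true effect increases the non-centrality λ = |μ₁ - μ₀|/(σ/√n).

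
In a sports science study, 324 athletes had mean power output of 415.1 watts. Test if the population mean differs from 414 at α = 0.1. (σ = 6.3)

z = (x̄ - μ₀)/(σ/√n) = (415.1 - 414)/(6.3/√324) = 3.143. Critical value: ±1.645. Since |3.143| > 1.645, Reject H₀.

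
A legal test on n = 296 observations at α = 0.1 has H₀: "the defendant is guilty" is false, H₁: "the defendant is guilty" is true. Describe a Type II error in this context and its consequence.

Type II error: failing to reject H₀ when it is false — concluding that the defendant is guilty is not supported when in fact it is. Consequence: acquitting a guilty person.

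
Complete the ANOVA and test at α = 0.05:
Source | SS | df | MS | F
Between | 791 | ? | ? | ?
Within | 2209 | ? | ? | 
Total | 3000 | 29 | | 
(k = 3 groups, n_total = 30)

df_between = 2, df_within = 27. MS_between = 395.5, MS_within = 81.81. F = 4.834, F_crit ≈ 3.354. Reject H₀.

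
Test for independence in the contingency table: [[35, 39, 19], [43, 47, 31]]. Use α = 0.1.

χ² = 0.795. df = 2, critical = 4.605. Fail to reject H₀. No evidence of dependence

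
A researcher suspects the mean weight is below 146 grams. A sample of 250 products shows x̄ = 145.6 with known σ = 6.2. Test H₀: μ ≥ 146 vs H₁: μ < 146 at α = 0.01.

z = -1.02. Critical value: -2.33. Fail to reject H₀.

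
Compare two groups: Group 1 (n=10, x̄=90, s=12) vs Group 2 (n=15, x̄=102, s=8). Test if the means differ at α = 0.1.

Pooled sp = 9.76. t = -3.011, df = 23. Critical t = ±1.714. Reject H₀.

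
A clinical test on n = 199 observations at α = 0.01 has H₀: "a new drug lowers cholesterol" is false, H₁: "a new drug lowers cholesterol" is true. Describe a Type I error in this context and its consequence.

Type I error: rejecting H₀ when it is true — concluding that a new drug lowers cholesterol when in fact it is not. Consequence: approving an ineffective drug — patients take a useless medication and may skip effective alternatives.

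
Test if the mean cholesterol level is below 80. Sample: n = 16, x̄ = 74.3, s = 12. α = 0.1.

t = (74.3 - 80)/(12/√16) = -1.9, df = 15. Critical t = -1.341. Reject H₀.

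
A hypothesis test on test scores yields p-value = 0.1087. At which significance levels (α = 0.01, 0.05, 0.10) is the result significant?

p = 0.1087. Not significant at any of the given levels.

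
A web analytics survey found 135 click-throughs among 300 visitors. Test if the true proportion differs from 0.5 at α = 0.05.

p̂ = 0.45, p₀ = 0.5. z = (p̂ - p₀)/√(p₀(1-p₀)/n) = -1.732. Critical: ±1.96. Fail to reject H₀.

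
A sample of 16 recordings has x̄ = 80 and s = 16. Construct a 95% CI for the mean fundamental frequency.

CI = x̄ ± t*(s/√n) = 80 ± 2.131(16/√16) = (71.48, 88.52)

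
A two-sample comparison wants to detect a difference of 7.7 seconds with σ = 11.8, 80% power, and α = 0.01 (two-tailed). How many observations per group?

n per group = 2(z_α/2 + z_β)²σ²/d² = 2×(2.576 + 0.84)²×11.8²/7.7² = 54.8 → n = 55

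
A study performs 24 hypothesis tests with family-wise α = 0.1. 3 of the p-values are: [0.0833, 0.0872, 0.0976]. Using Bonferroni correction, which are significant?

Bonferroni α = 0.1/24 = 0.00417. None of the given p-values are significant.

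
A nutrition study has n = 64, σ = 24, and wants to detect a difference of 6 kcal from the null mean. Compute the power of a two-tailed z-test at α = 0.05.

SE = σ/√n = 24/√64 = 3.0. Non-centrality λ = d/SE = 6/3.0 = 2.0. Power ≈ Φ(λ - z_{α/2}) = Φ(2.0 - 1.96) = Φ(0.04) = 0.516.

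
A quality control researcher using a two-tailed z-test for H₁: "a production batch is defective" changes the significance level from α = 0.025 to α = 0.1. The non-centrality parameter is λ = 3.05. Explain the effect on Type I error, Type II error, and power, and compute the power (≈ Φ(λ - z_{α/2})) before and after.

Increasing α from 0.025 to 0.1:
• Type I error rate increases (α is the Type I rate by definition).
• Critical value moves from z_{α/2} = 2.241 to 1.645, so power = Φ(λ - z_{α/2}) goes from Φ(3.05 - 2.241) = 0.791 to Φ(3.05 - 1.645) = 0.92.
• Type II error rate β = 1 - power therefore decreases (0.209 → 0.08).
Appropriate when false negatives are costly — here, shipping a defective batch — faulty products reach customers.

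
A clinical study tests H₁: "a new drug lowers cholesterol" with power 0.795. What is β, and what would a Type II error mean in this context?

β = 1 - power = 1 - 0.795 = 0.205. A Type II error is failing to reject H₀ when H₀ is false (false negative) — here, failing to conclude that a new drug lowers cholesterol when in fact it is true. Consequence: shelving an effective drug — patients miss out on a treatment that would have helped.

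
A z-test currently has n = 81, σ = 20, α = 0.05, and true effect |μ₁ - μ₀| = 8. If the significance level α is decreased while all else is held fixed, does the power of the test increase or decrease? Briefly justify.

Power decreases: a smaller α raises the critical value, so less of the H₁ sampling distribution falls in the rejection region.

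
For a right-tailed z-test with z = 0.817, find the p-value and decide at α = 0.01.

p = P(Z > 0.817) = 1 - Φ(0.817) ≈ 0.207. Since p ≥ 0.01, fail to reject H₀ (not significant) at α = 0.01.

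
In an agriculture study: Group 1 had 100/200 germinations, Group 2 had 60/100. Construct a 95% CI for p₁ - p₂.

p̂₁ = 0.5, p̂₂ = 0.6. Difference = -0.1. CI = (-0.218, 0.018)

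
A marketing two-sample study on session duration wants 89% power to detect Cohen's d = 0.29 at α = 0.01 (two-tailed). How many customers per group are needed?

z_{α/2} = 2.576, z_β = Φ⁻¹(0.89) = 1.227. For small effect (d = 0.29): n per group = 2(z_{α/2} + z_β)²/d² = 2(2.576 + 1.227)²/0.29² = 343.9 → 344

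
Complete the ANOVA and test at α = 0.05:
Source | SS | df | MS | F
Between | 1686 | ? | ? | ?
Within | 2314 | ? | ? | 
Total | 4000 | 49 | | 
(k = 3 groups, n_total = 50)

df_between = 2, df_within = 47. MS_between = 843.0, MS_within = 49.23. F = 17.122, F_crit ≈ 3.195. Reject H₀.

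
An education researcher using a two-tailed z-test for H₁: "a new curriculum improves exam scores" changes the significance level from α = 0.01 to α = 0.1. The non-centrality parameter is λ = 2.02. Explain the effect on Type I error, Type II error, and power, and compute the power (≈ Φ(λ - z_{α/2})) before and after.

Increasing α from 0.01 to 0.1:
• Type I error rate increases (α is the Type I rate by definition).
• Critical value moves from z_{α/2} = 2.576 to 1.645, so power = Φ(λ - z_{α/2}) goes from Φ(2.02 - 2.576) = 0.289 to Φ(2.02 - 1.645) = 0.646.
• Type II error rate β = 1 - power therefore decreases (0.711 → 0.354).
Appropriate when false negatives are costly — here, keeping the old curriculum when the new one would have helped students.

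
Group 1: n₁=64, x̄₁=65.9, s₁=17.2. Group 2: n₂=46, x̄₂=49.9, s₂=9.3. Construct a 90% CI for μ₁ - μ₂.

Difference = 16.0. SE = √(17.2²/64 + 9.3²/46) = 2.55. CI = (11.81, 20.19)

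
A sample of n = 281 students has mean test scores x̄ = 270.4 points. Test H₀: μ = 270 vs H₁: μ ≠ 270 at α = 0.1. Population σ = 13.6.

z = (x̄ - μ₀)/(σ/√n) = (270.4 - 270)/(13.6/√281) = 0.493. Critical value: ±1.645. Since |0.493| ≤ 1.645, Fail to reject H₀.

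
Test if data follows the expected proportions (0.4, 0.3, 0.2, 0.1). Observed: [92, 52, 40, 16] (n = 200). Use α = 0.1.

Expected: [80.0, 60.0, 40.0, 20.0]. χ² = 3.667. df = 3, critical = 6.251. Fail to reject H₀.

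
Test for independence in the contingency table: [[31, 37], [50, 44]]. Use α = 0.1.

χ² = 0.912. df = 1, critical = 2.706. Fail to reject H₀. No evidence of dependence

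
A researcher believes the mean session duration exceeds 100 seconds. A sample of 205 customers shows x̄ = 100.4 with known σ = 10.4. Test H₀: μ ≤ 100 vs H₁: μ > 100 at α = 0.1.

z = 0.551. Critical value: 1.28. Fail to reject H₀.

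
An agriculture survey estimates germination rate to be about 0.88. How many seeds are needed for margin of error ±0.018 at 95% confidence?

n = z²p(1-p)/E² = 1.96²×0.88×0.12/0.018² = 1252.1 → n = 1253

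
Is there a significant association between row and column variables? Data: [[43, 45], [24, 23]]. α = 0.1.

χ² = 0.059. df = 1, critical = 2.706. Fail to reject H₀. No evidence of dependence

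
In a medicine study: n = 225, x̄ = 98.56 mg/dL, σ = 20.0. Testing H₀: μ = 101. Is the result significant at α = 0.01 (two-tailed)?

z = (98.56 - 101)/(20.0/√225) = -1.83. Since |z| ≤ 2.576, not significant at α = 0.01.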